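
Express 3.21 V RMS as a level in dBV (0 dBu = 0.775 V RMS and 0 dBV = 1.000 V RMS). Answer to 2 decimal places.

dBV = 20·log₁₀(V / 1.000 V).
20·log₁₀(3.21/1.000) = +10.13 dBV.

+10.13 dBV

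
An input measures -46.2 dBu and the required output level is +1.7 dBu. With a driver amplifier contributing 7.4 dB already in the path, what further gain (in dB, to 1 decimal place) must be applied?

40.5 dB

The required make-up gain is the shortfall in the dB sum.
G = +1.7 − (-46.2) − 7.4 = 40.5 dB.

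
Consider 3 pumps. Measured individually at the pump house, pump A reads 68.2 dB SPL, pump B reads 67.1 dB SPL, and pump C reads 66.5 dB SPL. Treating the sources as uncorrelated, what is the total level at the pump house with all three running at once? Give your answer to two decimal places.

Uncorrelated sources add in intensity (power), not in dB.
L_total = 10·log₁₀(10^(68.2/10) + 10^(67.1/10) + 10^(66.5/10)) = 10·log₁₀(16200000) = 72.10 dB SPL.

72.10 dB SPL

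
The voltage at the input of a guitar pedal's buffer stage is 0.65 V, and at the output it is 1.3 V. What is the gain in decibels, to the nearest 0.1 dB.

6.0 dB

Voltage is an amplitude quantity, so gain = 20·log₁₀(V_out/V_in).
20·log₁₀(1.3/0.65) = 20·log₁₀(2.000) = 6.0 dB.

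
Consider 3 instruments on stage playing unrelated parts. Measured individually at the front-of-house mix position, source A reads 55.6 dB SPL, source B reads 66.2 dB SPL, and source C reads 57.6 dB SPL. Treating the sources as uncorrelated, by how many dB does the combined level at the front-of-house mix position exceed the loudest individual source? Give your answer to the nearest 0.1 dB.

Incoherent sources sum as intensities:
L_total = 10·log₁₀(10^(55.6/10) + 10^(66.2/10) + 10^(57.6/10)) = 67.08 dB SPL.
Excess over the loudest (66.2 dB): 67.08 − 66.2 = 0.9 dB.

0.9 dB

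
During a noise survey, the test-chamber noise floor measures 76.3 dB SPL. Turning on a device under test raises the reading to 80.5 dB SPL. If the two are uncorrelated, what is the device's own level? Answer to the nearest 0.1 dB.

Background correction is a power subtraction:
L_src = 10·log₁₀(10^(80.5/10) − 10^(76.3/10)) = 10·log₁₀(69540000) = 78.4 dB SPL.

78.4 dB SPL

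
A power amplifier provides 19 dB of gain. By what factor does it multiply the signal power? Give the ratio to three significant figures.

79.4

Power ratio = 10^(dB/10).
10^(19/10) = 10^(1.900) = 79.4.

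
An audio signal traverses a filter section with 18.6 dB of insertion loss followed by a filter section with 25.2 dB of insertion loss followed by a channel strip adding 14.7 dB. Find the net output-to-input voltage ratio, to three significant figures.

0.0351

Net gain = (−18.6) + (−25.2) + 14.7 = -29.1 dB.
Voltage ratio = 10^(-29.1/20) = 0.0351.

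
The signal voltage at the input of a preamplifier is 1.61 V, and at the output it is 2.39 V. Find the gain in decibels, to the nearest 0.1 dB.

3.4 dB

For a voltage ratio, dB = 20·log₁₀(V₂/V₁).
20·log₁₀(2.39/1.61) = 20·log₁₀(1.484) = 3.4 dB.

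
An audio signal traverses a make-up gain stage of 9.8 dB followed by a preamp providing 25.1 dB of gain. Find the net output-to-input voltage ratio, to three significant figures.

55.6

Net gain = 9.8 + 25.1 = 34.9 dB.
Voltage ratio = 10^(34.9/20) = 55.6.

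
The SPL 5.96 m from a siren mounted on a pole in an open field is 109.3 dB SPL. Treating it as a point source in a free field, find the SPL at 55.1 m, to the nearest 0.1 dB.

For a point source in a free field, ΔL = −20·log₁₀(d₂/d₁).
ΔL = −20·log₁₀(55.1/5.96) = -19.32 dB, so L₂ = 109.3 + (-19.32) = 90.0 dB SPL.

90.0 dB SPL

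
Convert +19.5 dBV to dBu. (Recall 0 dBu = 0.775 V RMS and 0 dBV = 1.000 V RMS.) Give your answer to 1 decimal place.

The offset between the scales is 20·log₁₀(0.775/1.000) = −2.214 dB.
So dBu = +19.5 + 2.214 = +21.7 dBu.

+21.7 dBu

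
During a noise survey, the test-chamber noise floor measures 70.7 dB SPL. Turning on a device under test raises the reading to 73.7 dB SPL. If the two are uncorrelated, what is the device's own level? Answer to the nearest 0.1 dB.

70.7 dB SPL

Subtract intensities: L_src = 10·log₁₀(10^(L_total/10) − 10^(L_bg/10)).
L_src = 10·log₁₀(10^(73.7/10) − 10^(70.7/10)) = 10·log₁₀(11690000) = 70.7 dB SPL.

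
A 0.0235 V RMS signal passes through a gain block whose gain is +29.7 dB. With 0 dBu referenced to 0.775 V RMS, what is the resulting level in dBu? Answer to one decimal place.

Input level: 20·log₁₀(0.0235/0.775) = -30.36 dBu.
Output: -30.36 + 29.7 = -0.7 dBu.

-0.7 dBu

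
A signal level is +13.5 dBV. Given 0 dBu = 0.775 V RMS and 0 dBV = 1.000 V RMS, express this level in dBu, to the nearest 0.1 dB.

+15.7 dBu

The offset between the scales is 20·log₁₀(0.775/1.000) = −2.214 dB.
So dBu = +13.5 + 2.214 = +15.7 dBu.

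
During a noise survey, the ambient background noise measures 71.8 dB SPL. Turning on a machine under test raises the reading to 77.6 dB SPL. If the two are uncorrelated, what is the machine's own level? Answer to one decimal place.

Remove the background by subtracting linear intensities:
L_src = 10·log₁₀(10^(77.6/10) − 10^(71.8/10)) = 10·log₁₀(42410000) = 76.3 dB SPL.

76.3 dB SPL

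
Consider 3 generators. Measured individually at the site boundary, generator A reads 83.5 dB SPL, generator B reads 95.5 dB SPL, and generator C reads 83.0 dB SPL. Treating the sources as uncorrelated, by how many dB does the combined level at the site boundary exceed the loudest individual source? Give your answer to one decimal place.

0.5 dB

Add the sources as powers (linear), then convert back to dB:
L_total = 10·log₁₀(10^(83.5/10) + 10^(95.5/10) + 10^(83.0/10)) = 95.99 dB SPL.
Excess over the loudest (95.5 dB): 95.99 − 95.5 = 0.5 dB.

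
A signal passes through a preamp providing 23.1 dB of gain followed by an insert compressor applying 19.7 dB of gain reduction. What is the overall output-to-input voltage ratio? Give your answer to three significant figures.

1.48

Net gain = 23.1 + (−19.7) = 3.4 dB.
Voltage ratio = 10^(3.4/20) = 1.48.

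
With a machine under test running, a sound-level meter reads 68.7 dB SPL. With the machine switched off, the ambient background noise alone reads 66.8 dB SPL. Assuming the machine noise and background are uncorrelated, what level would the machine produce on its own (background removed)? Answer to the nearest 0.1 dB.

64.2 dB SPL

Background correction is a power subtraction:
L_src = 10·log₁₀(10^(68.7/10) − 10^(66.8/10)) = 10·log₁₀(2627000) = 64.2 dB SPL.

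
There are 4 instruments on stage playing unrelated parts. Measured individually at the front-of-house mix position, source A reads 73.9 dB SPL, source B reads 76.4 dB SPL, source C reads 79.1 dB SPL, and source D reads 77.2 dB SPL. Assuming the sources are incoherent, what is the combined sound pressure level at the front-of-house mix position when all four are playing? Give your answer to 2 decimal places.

83.05 dB SPL

Incoherent sources sum as intensities:
L_total = 10·log₁₀(10^(73.9/10) + 10^(76.4/10) + 10^(79.1/10) + 10^(77.2/10)) = 10·log₁₀(202000000) = 83.05 dB SPL.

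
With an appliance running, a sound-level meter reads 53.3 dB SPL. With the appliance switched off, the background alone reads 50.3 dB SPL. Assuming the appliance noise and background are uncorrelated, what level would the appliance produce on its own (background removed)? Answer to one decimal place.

Background correction is a power subtraction:
L_src = 10·log₁₀(10^(53.3/10) − 10^(50.3/10)) = 10·log₁₀(106600) = 50.3 dB SPL.

50.3 dB SPL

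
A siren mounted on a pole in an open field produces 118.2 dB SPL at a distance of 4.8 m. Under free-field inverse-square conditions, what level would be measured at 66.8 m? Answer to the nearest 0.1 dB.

For a point source in a free field, ΔL = −20·log₁₀(d₂/d₁).
ΔL = −20·log₁₀(66.8/4.8) = -22.87 dB, so L₂ = 118.2 + (-22.87) = 95.3 dB SPL.

95.3 dB SPL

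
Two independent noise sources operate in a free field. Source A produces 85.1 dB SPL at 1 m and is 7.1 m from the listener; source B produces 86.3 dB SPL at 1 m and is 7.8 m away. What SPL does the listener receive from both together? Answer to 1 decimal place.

At the listener: L_A = 85.1 − 20·log₁₀(7.1) = 68.07 dB; L_B = 86.3 − 20·log₁₀(7.8) = 68.46 dB.
Combined: 10·log₁₀(10^(68.07/10)+10^(68.46/10)) = 71.3 dB SPL.

71.3 dB SPL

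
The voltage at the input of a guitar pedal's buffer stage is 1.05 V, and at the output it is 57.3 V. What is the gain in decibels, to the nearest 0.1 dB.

34.7 dB

For a voltage ratio, dB = 20·log₁₀(V₂/V₁).
20·log₁₀(57.3/1.05) = 20·log₁₀(54.57) = 34.7 dB.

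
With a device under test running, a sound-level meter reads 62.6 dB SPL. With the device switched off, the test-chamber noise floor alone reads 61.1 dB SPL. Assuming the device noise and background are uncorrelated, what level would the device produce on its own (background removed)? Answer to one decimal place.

57.3 dB SPL

Background correction is a power subtraction:
L_src = 10·log₁₀(10^(62.6/10) − 10^(61.1/10)) = 10·log₁₀(531500) = 57.3 dB SPL.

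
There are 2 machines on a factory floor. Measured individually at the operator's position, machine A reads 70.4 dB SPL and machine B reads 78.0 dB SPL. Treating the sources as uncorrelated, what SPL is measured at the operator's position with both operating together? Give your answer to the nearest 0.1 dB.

Incoherent sources sum as intensities:
L_total = 10·log₁₀(10^(70.4/10) + 10^(78.0/10)) = 10·log₁₀(74060000) = 78.7 dB SPL.

78.7 dB SPL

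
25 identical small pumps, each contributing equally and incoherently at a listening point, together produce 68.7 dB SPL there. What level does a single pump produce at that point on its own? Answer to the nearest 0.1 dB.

25 equal incoherent sources add 10·log₁₀(25) = 13.98 dB over one source.
L_one = 68.7 − 13.98 = 54.7 dB SPL.

54.7 dB SPL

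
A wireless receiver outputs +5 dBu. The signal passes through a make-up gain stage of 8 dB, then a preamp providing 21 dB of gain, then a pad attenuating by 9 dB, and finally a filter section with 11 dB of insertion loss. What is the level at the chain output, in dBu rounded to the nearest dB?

In dB, series stages simply add:
+5 + 8 + 21 − 9 − 11 = +14 dBu.

+14 dBu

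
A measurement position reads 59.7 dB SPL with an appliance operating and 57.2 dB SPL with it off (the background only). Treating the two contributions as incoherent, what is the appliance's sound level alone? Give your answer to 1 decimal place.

Remove the background by subtracting linear intensities:
L_src = 10·log₁₀(10^(59.7/10) − 10^(57.2/10)) = 10·log₁₀(408400) = 56.1 dB SPL.

56.1 dB SPL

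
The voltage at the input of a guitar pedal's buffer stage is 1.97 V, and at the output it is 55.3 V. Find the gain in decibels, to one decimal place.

29.0 dB

Voltage ratio → dB uses the 20·log₁₀ form:
20·log₁₀(55.3/1.97) = 20·log₁₀(28.07) = 29.0 dB.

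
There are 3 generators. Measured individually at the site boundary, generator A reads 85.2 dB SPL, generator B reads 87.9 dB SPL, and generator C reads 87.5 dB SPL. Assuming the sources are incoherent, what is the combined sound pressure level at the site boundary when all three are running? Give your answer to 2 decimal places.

Incoherent sources sum as intensities:
L_total = 10·log₁₀(10^(85.2/10) + 10^(87.9/10) + 10^(87.5/10)) = 10·log₁₀(1510000000) = 91.79 dB SPL.

91.79 dB SPL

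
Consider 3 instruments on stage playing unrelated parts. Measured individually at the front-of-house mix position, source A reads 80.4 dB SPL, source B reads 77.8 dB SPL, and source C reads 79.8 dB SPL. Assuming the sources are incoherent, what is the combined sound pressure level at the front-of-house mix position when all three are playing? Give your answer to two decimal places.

84.24 dB SPL

Add the sources as powers (linear), then convert back to dB:
L_total = 10·log₁₀(10^(80.4/10) + 10^(77.8/10) + 10^(79.8/10)) = 10·log₁₀(265400000) = 84.24 dB SPL.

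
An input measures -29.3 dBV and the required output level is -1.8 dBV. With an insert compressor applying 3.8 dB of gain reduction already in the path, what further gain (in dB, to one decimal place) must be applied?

31.3 dB

The required make-up gain is the shortfall in the dB sum.
G = -1.8 − (-29.3) + 3.8 = 31.3 dB.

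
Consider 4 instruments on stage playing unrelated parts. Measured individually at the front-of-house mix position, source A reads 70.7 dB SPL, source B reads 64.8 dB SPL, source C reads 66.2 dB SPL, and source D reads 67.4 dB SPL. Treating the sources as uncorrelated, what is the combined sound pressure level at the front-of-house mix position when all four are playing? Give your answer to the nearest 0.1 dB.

73.9 dB SPL

Incoherent sources sum as intensities:
L_total = 10·log₁₀(10^(70.7/10) + 10^(64.8/10) + 10^(66.2/10) + 10^(67.4/10)) = 10·log₁₀(24430000) = 73.9 dB SPL.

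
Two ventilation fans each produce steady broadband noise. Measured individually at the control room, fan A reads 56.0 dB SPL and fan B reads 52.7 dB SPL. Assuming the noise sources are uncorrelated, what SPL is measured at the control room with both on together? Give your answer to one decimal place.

Add the sources as powers (linear), then convert back to dB:
L_total = 10·log₁₀(10^(56.0/10) + 10^(52.7/10)) = 10·log₁₀(584300) = 57.7 dB SPL.

57.7 dB SPL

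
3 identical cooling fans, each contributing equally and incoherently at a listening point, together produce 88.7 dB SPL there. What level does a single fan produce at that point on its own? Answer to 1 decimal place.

83.9 dB SPL

3 equal incoherent sources add 10·log₁₀(3) = 4.77 dB over one source.
L_one = 88.7 − 4.77 = 83.9 dB SPL.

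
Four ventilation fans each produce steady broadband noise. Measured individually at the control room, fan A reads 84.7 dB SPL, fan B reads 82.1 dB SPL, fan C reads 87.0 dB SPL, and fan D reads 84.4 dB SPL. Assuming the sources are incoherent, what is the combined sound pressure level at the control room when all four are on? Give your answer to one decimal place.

90.9 dB SPL

Incoherent sources sum as intensities:
L_total = 10·log₁₀(10^(84.7/10) + 10^(82.1/10) + 10^(87.0/10) + 10^(84.4/10)) = 10·log₁₀(1234000000) = 90.9 dB SPL.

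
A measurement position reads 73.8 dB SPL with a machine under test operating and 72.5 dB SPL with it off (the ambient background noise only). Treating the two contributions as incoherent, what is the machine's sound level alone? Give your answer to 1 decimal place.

Background correction is a power subtraction:
L_src = 10·log₁₀(10^(73.8/10) − 10^(72.5/10)) = 10·log₁₀(6206000) = 67.9 dB SPL.

67.9 dB SPL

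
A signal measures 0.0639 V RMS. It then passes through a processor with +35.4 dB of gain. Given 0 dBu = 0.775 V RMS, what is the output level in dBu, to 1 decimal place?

+13.7 dBu

Input level: 20·log₁₀(0.0639/0.775) = -21.68 dBu.
Output: -21.68 + 35.4 = +13.7 dBu.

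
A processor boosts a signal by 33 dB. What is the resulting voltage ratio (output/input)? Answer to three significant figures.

Voltage ratio = 10^(dB/20).
10^(33/20) = 10^(1.650) = 44.7.

44.7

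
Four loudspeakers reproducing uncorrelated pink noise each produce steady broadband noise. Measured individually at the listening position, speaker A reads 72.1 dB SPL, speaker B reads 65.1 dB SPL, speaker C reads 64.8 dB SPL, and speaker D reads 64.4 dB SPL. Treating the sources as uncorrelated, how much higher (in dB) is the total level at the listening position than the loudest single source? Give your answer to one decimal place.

Incoherent sources sum as intensities:
L_total = 10·log₁₀(10^(72.1/10) + 10^(65.1/10) + 10^(64.8/10) + 10^(64.4/10)) = 74.02 dB SPL.
Excess over the loudest (72.1 dB): 74.02 − 72.1 = 1.9 dB.

1.9 dB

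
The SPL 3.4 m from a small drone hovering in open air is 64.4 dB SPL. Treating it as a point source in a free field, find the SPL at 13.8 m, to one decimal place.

52.2 dB SPL

For a point source in a free field, ΔL = −20·log₁₀(d₂/d₁).
ΔL = −20·log₁₀(13.8/3.4) = -12.17 dB, so L₂ = 64.4 + (-12.17) = 52.2 dB SPL.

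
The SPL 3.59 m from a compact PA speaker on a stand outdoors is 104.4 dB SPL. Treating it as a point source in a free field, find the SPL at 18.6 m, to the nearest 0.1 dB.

90.1 dB SPL

Free-field point source: level drops by 20·log₁₀ of the distance ratio.
ΔL = −20·log₁₀(18.6/3.59) = -14.29 dB, so L₂ = 104.4 + (-14.29) = 90.1 dB SPL.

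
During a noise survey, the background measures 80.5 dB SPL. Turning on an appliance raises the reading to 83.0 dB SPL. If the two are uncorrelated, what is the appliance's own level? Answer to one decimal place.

79.4 dB SPL

Subtract intensities: L_src = 10·log₁₀(10^(L_total/10) − 10^(L_bg/10)).
L_src = 10·log₁₀(10^(83.0/10) − 10^(80.5/10)) = 10·log₁₀(87320000) = 79.4 dB SPL.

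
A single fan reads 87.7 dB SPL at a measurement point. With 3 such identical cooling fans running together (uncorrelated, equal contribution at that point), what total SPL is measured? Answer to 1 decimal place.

92.5 dB SPL

3 equal incoherent sources raise the level by 10·log₁₀(3) = 4.77 dB.
L_total = 87.7 + 4.77 = 92.5 dB SPL.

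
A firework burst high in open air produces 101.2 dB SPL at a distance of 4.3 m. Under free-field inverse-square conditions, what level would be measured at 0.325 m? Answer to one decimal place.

123.6 dB SPL

For a point source in a free field, ΔL = −20·log₁₀(d₂/d₁).
ΔL = −20·log₁₀(0.325/4.3) = 22.43 dB, so L₂ = 101.2 + (22.43) = 123.6 dB SPL.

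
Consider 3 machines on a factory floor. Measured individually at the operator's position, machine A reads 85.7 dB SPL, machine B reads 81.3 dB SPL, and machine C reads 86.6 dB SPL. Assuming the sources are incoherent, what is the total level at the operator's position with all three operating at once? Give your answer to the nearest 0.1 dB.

Incoherent sources sum as intensities:
L_total = 10·log₁₀(10^(85.7/10) + 10^(81.3/10) + 10^(86.6/10)) = 10·log₁₀(963500000) = 89.8 dB SPL.

89.8 dB SPL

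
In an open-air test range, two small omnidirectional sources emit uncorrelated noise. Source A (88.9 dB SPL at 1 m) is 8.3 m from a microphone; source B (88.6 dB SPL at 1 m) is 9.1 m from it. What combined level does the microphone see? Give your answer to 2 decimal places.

At the listener: L_A = 88.9 − 20·log₁₀(8.3) = 70.518 dB; L_B = 88.6 − 20·log₁₀(9.1) = 69.419 dB.
Combined: 10·log₁₀(10^(70.518/10)+10^(69.419/10)) = 73.01 dB SPL.

73.01 dB SPL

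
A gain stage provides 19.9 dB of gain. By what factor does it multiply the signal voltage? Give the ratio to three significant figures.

9.89

Voltage ratio = 10^(dB/20).
10^(19.9/20) = 10^(0.9950) = 9.89.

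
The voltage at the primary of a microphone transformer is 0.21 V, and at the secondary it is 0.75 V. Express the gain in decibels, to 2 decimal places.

For a voltage ratio, dB = 20·log₁₀(V₂/V₁).
20·log₁₀(0.75/0.21) = 20·log₁₀(3.571) = 11.06 dB.

11.06 dB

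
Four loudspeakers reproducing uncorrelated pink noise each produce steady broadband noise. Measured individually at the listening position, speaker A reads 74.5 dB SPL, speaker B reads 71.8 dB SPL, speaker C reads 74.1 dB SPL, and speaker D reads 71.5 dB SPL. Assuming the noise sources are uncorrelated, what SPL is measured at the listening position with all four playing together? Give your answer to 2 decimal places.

79.20 dB SPL

Add the sources as powers (linear), then convert back to dB:
L_total = 10·log₁₀(10^(74.5/10) + 10^(71.8/10) + 10^(74.1/10) + 10^(71.5/10)) = 10·log₁₀(83150000) = 79.20 dB SPL.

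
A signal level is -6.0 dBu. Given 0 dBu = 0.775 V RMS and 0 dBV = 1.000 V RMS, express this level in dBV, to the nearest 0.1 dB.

The offset between the scales is 20·log₁₀(0.775/1.000) = −2.214 dB.
So dBV = -6.0 − 2.214 = -8.2 dBV.

-8.2 dBV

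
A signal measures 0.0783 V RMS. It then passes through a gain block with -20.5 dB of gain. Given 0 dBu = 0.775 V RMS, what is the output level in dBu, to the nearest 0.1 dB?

-40.4 dBu

Input level: 20·log₁₀(0.0783/0.775) = -19.91 dBu.
Output: -19.91 − 20.5 = -40.4 dBu.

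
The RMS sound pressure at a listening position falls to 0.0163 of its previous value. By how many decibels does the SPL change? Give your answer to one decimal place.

Sound pressure is an amplitude quantity: ΔL = 20·log₁₀(p₂/p₁).
20·log₁₀(0.0163) = -35.8 dB.

-35.8 dB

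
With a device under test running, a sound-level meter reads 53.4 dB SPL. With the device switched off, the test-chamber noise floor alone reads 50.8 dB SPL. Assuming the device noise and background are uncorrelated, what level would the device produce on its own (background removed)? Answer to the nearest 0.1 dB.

Remove the background by subtracting linear intensities:
L_src = 10·log₁₀(10^(53.4/10) − 10^(50.8/10)) = 10·log₁₀(98550) = 49.9 dB SPL.

49.9 dB SPL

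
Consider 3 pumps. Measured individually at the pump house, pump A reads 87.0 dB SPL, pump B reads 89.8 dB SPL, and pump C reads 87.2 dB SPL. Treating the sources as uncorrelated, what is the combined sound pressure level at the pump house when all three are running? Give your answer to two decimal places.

92.97 dB SPL

Incoherent sources sum as intensities:
L_total = 10·log₁₀(10^(87.0/10) + 10^(89.8/10) + 10^(87.2/10)) = 10·log₁₀(1981000000) = 92.97 dB SPL.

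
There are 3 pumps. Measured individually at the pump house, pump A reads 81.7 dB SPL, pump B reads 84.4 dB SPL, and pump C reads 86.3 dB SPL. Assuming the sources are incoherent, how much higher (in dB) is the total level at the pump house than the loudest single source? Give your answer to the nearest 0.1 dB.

Add the sources as powers (linear), then convert back to dB:
L_total = 10·log₁₀(10^(81.7/10) + 10^(84.4/10) + 10^(86.3/10)) = 89.29 dB SPL.
Excess over the loudest (86.3 dB): 89.29 − 86.3 = 3.0 dB.

3.0 dB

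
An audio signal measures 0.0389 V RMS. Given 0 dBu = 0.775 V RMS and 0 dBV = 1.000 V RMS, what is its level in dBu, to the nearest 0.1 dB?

-26.0 dBu

dBu = 20·log₁₀(V / 0.775 V).
20·log₁₀(0.0389/0.775) = -26.0 dBu.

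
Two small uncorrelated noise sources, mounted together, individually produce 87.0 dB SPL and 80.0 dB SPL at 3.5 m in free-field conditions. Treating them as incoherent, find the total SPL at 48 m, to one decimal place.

65.0 dB SPL

Combined at 3.5 m: 10·log₁₀(10^(87.0/10)+10^(80.0/10)) = 87.79 dB SPL.
Then apply −20·log₁₀(48/3.5) = -22.74 dB → 65.0 dB SPL.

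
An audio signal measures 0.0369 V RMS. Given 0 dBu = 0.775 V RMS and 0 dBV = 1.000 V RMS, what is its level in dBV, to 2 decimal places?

dBV = 20·log₁₀(V / 1.000 V).
20·log₁₀(0.0369/1.000) = -28.66 dBV.

-28.66 dBV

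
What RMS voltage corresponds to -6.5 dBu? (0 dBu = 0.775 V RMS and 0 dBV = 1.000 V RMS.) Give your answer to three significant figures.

0.367 V

V = 0.775 V × 10^(-6.5/20).
= 0.775 × 0.4732 = 0.367 V.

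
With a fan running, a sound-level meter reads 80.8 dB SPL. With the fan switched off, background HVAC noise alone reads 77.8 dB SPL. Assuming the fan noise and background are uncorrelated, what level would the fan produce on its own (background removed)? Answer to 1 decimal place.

Remove the background by subtracting linear intensities:
L_src = 10·log₁₀(10^(80.8/10) − 10^(77.8/10)) = 10·log₁₀(59970000) = 77.8 dB SPL.

77.8 dB SPL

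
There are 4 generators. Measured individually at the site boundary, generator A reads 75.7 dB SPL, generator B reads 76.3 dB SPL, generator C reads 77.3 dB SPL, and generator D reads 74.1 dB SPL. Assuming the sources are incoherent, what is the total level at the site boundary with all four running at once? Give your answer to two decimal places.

Uncorrelated sources add in intensity (power), not in dB.
L_total = 10·log₁₀(10^(75.7/10) + 10^(76.3/10) + 10^(77.3/10) + 10^(74.1/10)) = 10·log₁₀(159200000) = 82.02 dB SPL.

82.02 dB SPL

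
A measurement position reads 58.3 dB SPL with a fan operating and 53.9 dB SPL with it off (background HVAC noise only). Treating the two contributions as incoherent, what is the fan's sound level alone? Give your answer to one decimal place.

56.3 dB SPL

Background correction is a power subtraction:
L_src = 10·log₁₀(10^(58.3/10) − 10^(53.9/10)) = 10·log₁₀(430600) = 56.3 dB SPL.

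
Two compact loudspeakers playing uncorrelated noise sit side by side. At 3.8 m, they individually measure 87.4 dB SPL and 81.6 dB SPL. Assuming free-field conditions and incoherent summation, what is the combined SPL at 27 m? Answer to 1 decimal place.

Combined at 3.8 m: 10·log₁₀(10^(87.4/10)+10^(81.6/10)) = 88.41 dB SPL.
Then apply −20·log₁₀(27/3.8) = -17.03 dB → 71.4 dB SPL.

71.4 dB SPL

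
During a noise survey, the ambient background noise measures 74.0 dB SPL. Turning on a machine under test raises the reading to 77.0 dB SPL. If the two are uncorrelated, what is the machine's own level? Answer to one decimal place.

Subtract intensities: L_src = 10·log₁₀(10^(L_total/10) − 10^(L_bg/10)).
L_src = 10·log₁₀(10^(77.0/10) − 10^(74.0/10)) = 10·log₁₀(25000000) = 74.0 dB SPL.

74.0 dB SPL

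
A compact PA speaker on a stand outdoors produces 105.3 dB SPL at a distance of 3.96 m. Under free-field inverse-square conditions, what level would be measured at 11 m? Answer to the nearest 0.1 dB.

96.4 dB SPL

For a point source in a free field, ΔL = −20·log₁₀(d₂/d₁).
ΔL = −20·log₁₀(11/3.96) = -8.87 dB, so L₂ = 105.3 + (-8.87) = 96.4 dB SPL.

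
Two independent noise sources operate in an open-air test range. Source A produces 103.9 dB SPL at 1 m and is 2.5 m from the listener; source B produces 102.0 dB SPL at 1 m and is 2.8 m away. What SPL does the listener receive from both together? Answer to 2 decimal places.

97.74 dB SPL

At the listener: L_A = 103.9 − 20·log₁₀(2.5) = 95.941 dB; L_B = 102.0 − 20·log₁₀(2.8) = 93.057 dB.
Combined: 10·log₁₀(10^(95.941/10)+10^(93.057/10)) = 97.74 dB SPL.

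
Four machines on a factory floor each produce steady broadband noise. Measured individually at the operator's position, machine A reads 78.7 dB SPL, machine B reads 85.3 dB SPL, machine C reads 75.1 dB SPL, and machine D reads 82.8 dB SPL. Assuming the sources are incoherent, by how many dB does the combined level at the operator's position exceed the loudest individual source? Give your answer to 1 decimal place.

Incoherent sources sum as intensities:
L_total = 10·log₁₀(10^(78.7/10) + 10^(85.3/10) + 10^(75.1/10) + 10^(82.8/10)) = 88.03 dB SPL.
Excess over the loudest (85.3 dB): 88.03 − 85.3 = 2.7 dB.

2.7 dB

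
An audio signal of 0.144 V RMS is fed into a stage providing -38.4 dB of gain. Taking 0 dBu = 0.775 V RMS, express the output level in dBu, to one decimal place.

Input level: 20·log₁₀(0.144/0.775) = -14.62 dBu.
Output: -14.62 − 38.4 = -53.0 dBu.

-53.0 dBu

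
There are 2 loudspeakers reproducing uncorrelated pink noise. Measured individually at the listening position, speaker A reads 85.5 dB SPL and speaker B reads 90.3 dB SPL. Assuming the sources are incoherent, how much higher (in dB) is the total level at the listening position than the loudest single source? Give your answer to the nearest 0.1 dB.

1.2 dB

Uncorrelated sources add in intensity (power), not in dB.
L_total = 10·log₁₀(10^(85.5/10) + 10^(90.3/10)) = 91.54 dB SPL.
Excess over the loudest (90.3 dB): 91.54 − 90.3 = 1.2 dB.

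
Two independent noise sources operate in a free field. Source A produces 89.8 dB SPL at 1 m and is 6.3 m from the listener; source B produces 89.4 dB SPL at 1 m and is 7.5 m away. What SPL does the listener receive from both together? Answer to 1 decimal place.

76.0 dB SPL

At the listener: L_A = 89.8 − 20·log₁₀(6.3) = 73.81 dB; L_B = 89.4 − 20·log₁₀(7.5) = 71.90 dB.
Combined: 10·log₁₀(10^(73.81/10)+10^(71.90/10)) = 76.0 dB SPL.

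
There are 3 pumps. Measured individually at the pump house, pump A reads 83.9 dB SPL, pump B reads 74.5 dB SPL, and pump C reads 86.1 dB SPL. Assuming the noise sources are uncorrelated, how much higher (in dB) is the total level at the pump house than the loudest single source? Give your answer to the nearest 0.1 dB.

2.2 dB

Add the sources as powers (linear), then convert back to dB:
L_total = 10·log₁₀(10^(83.9/10) + 10^(74.5/10) + 10^(86.1/10)) = 88.33 dB SPL.
Excess over the loudest (86.1 dB): 88.33 − 86.1 = 2.2 dB.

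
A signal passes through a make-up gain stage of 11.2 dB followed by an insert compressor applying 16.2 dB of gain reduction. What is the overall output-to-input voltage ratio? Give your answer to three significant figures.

0.562

Net gain = 11.2 + (−16.2) = -5.0 dB.
Voltage ratio = 10^(-5.0/20) = 0.562.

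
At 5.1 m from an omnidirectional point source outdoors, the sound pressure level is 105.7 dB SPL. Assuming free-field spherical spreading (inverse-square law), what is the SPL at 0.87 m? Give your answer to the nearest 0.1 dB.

For a point source in a free field, ΔL = −20·log₁₀(d₂/d₁).
ΔL = −20·log₁₀(0.87/5.1) = 15.36 dB, so L₂ = 105.7 + (15.36) = 121.1 dB SPL.

121.1 dB SPL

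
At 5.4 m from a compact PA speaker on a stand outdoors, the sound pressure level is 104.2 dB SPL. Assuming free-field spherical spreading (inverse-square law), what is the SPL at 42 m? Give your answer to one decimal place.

For a point source in a free field, ΔL = −20·log₁₀(d₂/d₁).
ΔL = −20·log₁₀(42/5.4) = -17.82 dB, so L₂ = 104.2 + (-17.82) = 86.4 dB SPL.

86.4 dB SPL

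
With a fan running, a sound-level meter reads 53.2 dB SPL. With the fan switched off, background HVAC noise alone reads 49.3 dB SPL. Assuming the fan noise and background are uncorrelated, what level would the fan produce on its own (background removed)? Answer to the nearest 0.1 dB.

Subtract intensities: L_src = 10·log₁₀(10^(L_total/10) − 10^(L_bg/10)).
L_src = 10·log₁₀(10^(53.2/10) − 10^(49.3/10)) = 10·log₁₀(123800) = 50.9 dB SPL.

50.9 dB SPL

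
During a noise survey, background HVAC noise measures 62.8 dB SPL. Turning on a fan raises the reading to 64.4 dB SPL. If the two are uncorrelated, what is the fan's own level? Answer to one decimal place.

Remove the background by subtracting linear intensities:
L_src = 10·log₁₀(10^(64.4/10) − 10^(62.8/10)) = 10·log₁₀(848800) = 59.3 dB SPL.

59.3 dB SPL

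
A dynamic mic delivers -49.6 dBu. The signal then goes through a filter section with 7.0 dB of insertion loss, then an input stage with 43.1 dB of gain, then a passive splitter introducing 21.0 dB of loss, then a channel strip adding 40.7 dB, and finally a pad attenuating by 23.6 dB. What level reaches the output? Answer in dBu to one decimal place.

Cascaded gains and losses add directly in dB.
-49.6 − 7.0 + 43.1 − 21.0 + 40.7 − 23.6 = -17.4 dBu.

-17.4 dBu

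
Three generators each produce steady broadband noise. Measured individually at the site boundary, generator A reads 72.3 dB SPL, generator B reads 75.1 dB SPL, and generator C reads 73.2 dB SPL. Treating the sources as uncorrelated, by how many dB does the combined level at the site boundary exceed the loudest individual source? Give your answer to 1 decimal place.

Uncorrelated sources add in intensity (power), not in dB.
L_total = 10·log₁₀(10^(72.3/10) + 10^(75.1/10) + 10^(73.2/10)) = 78.47 dB SPL.
Excess over the loudest (75.1 dB): 78.47 − 75.1 = 3.4 dB.

3.4 dB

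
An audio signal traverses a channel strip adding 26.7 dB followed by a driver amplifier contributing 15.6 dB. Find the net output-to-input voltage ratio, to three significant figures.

130

Net gain = 26.7 + 15.6 = 42.3 dB.
Voltage ratio = 10^(42.3/20) = 130.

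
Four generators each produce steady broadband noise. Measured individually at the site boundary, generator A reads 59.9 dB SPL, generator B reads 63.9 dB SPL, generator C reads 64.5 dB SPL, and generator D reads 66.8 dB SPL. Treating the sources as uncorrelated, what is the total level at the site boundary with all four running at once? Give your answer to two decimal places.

70.43 dB SPL

Add the sources as powers (linear), then convert back to dB:
L_total = 10·log₁₀(10^(59.9/10) + 10^(63.9/10) + 10^(64.5/10) + 10^(66.8/10)) = 10·log₁₀(11040000) = 70.43 dB SPL.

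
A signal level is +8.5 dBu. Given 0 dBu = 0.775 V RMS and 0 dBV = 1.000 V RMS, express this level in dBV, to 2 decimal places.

The offset between the scales is 20·log₁₀(0.775/1.000) = −2.214 dB.
So dBV = +8.5 − 2.214 = +6.29 dBV.

+6.29 dBV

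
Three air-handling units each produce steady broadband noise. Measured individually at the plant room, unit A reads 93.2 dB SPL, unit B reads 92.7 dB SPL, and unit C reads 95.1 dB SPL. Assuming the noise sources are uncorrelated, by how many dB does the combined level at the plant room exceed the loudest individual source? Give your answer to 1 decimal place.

Uncorrelated sources add in intensity (power), not in dB.
L_total = 10·log₁₀(10^(93.2/10) + 10^(92.7/10) + 10^(95.1/10)) = 98.57 dB SPL.
Excess over the loudest (95.1 dB): 98.57 − 95.1 = 3.5 dB.

3.5 dB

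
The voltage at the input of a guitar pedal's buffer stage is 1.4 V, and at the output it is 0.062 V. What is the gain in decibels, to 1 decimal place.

Voltage ratio → dB uses the 20·log₁₀ form:
20·log₁₀(0.062/1.4) = 20·log₁₀(0.04429) = -27.1 dB.

-27.1 dB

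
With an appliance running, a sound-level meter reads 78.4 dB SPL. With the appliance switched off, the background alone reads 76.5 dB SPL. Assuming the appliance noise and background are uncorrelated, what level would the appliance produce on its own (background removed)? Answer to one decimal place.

73.9 dB SPL

Subtract intensities: L_src = 10·log₁₀(10^(L_total/10) − 10^(L_bg/10)).
L_src = 10·log₁₀(10^(78.4/10) − 10^(76.5/10)) = 10·log₁₀(24510000) = 73.9 dB SPL.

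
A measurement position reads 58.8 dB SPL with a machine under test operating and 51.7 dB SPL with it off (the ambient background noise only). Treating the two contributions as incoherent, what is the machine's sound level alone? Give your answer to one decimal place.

57.9 dB SPL

Remove the background by subtracting linear intensities:
L_src = 10·log₁₀(10^(58.8/10) − 10^(51.7/10)) = 10·log₁₀(610700) = 57.9 dB SPL.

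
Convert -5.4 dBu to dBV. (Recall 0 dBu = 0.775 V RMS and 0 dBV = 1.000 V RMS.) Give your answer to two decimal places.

-7.61 dBV

The offset between the scales is 20·log₁₀(0.775/1.000) = −2.214 dB.
So dBV = -5.4 − 2.214 = -7.61 dBV.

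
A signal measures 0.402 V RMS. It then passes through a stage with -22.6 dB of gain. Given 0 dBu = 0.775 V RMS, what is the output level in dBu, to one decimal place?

-28.3 dBu

Input level: 20·log₁₀(0.402/0.775) = -5.70 dBu.
Output: -5.70 − 22.6 = -28.3 dBu.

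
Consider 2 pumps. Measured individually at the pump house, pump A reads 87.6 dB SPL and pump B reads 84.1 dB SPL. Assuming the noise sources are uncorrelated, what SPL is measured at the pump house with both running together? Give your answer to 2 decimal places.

89.20 dB SPL

Add the sources as powers (linear), then convert back to dB:
L_total = 10·log₁₀(10^(87.6/10) + 10^(84.1/10)) = 10·log₁₀(832500000) = 89.20 dB SPL.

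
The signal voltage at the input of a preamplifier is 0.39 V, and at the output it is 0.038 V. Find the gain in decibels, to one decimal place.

Voltage is an amplitude quantity, so gain = 20·log₁₀(V_out/V_in).
20·log₁₀(0.038/0.39) = 20·log₁₀(0.09744) = -20.2 dB.

-20.2 dB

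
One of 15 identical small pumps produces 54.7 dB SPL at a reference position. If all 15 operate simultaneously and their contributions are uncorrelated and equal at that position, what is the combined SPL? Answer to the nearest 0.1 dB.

66.5 dB SPL

15 equal incoherent sources raise the level by 10·log₁₀(15) = 11.76 dB.
L_total = 54.7 + 11.76 = 66.5 dB SPL.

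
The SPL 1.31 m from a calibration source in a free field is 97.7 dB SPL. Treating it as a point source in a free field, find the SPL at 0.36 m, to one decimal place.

108.9 dB SPL

Free-field point source: level drops by 20·log₁₀ of the distance ratio.
ΔL = −20·log₁₀(0.36/1.31) = 11.22 dB, so L₂ = 97.7 + (11.22) = 108.9 dB SPL.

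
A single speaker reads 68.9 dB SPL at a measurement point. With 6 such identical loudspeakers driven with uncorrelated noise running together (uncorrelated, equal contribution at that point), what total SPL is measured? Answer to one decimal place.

6 equal incoherent sources raise the level by 10·log₁₀(6) = 7.78 dB.
L_total = 68.9 + 7.78 = 76.7 dB SPL.

76.7 dB SPL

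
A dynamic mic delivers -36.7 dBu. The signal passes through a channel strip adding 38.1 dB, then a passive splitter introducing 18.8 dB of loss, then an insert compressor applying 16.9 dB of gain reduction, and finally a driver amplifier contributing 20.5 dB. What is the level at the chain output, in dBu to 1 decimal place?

-13.8 dBu

In dB, series stages simply add:
-36.7 + 38.1 − 18.8 − 16.9 + 20.5 = -13.8 dBu.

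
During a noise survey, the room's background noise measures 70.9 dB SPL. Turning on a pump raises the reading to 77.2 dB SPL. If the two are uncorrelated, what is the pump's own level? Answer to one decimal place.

Background correction is a power subtraction:
L_src = 10·log₁₀(10^(77.2/10) − 10^(70.9/10)) = 10·log₁₀(40180000) = 76.0 dB SPL.

76.0 dB SPL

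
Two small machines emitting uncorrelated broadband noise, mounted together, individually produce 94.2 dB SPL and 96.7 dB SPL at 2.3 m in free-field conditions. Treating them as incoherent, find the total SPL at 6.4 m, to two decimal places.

89.75 dB SPL

Combined at 2.3 m: 10·log₁₀(10^(94.2/10)+10^(96.7/10)) = 98.638 dB SPL.
Then apply −20·log₁₀(6.4/2.3) = -8.889 dB → 89.75 dB SPL.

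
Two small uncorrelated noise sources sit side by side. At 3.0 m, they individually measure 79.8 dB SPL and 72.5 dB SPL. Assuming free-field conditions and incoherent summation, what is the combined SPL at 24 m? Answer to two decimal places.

Combined at 3.0 m: 10·log₁₀(10^(79.8/10)+10^(72.5/10)) = 80.542 dB SPL.
Then apply −20·log₁₀(24/3.0) = -18.062 dB → 62.48 dB SPL.

62.48 dB SPL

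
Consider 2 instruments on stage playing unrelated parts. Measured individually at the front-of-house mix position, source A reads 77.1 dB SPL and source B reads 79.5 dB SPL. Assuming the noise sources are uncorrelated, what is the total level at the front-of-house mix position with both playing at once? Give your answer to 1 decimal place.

81.5 dB SPL

Uncorrelated sources add in intensity (power), not in dB.
L_total = 10·log₁₀(10^(77.1/10) + 10^(79.5/10)) = 10·log₁₀(140400000) = 81.5 dB SPL.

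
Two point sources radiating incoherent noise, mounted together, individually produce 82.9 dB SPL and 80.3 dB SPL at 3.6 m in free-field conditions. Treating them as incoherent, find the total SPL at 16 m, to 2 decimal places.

71.85 dB SPL

Combined at 3.6 m: 10·log₁₀(10^(82.9/10)+10^(80.3/10)) = 84.802 dB SPL.
Then apply −20·log₁₀(16/3.6) = -12.956 dB → 71.85 dB SPL.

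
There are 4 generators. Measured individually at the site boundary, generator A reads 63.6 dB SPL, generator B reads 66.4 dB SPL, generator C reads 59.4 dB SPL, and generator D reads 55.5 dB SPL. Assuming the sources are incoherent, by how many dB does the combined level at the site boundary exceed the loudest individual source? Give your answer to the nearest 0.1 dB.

2.6 dB

Add the sources as powers (linear), then convert back to dB:
L_total = 10·log₁₀(10^(63.6/10) + 10^(66.4/10) + 10^(59.4/10) + 10^(55.5/10)) = 68.97 dB SPL.
Excess over the loudest (66.4 dB): 68.97 − 66.4 = 2.6 dB.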